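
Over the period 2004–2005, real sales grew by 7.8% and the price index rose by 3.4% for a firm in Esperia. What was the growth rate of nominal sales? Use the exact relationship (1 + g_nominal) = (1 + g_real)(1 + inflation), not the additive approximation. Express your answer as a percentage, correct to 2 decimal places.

11.47%

(1 + g_nom) = (1 + g_real)(1 + π) = 1.0780 × 1.0340 = 1.11465.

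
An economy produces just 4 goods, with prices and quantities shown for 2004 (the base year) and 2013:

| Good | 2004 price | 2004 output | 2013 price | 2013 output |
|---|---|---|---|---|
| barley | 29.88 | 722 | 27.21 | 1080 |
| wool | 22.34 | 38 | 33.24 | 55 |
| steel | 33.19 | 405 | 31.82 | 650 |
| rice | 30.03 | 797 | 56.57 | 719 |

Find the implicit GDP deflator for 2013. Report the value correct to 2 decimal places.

Nominal GDP 2013 = 27.21·1080 + 33.24·55 + 31.82·650 + 56.57·719 = 92571.83.
Real GDP 2013 (at 2004 prices) = 29.88·1080 + 22.34·55 + 33.19·650 + 30.03·719 = 76664.17.
Deflator = Nominal/Real × 100 = 92571.83/76664.17 × 100 = 120.750.

120.75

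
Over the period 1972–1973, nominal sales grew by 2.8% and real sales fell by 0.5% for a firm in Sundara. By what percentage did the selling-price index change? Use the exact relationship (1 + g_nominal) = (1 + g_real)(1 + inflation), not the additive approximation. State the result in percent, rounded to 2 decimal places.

(1 + g_nom) = (1 + g_real)(1 + π), so π = 1.0280 / 0.9950 − 1 = 0.03317.

3.32%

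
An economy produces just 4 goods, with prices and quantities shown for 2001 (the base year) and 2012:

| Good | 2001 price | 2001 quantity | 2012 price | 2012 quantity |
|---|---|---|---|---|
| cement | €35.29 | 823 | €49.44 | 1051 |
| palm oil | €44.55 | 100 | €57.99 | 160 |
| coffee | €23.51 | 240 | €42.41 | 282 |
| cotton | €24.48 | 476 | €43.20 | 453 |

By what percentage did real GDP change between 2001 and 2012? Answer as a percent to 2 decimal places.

21.94%

Real GDP 2001 = Nominal GDP 2001 = 35.29·823 + 44.55·100 + 23.51·240 + 24.48·476 = 50793.55.
Real GDP 2012 (at 2001 prices) = 35.29·1051 + 44.55·160 + 23.51·282 + 24.48·453 = 61937.05.
Real growth = 61937.05/50793.55 − 1 = 0.2194.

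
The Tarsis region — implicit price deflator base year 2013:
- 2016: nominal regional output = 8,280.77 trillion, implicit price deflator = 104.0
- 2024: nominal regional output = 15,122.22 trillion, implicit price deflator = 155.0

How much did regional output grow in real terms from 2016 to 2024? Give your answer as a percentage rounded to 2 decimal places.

22.53%

Deflate each year: 2016 → 8280.77/1.040 = 7962.28; 2024 → 15122.22/1.550 = 9756.27.
So real regional output changed by 9756.27/7962.28 − 1 = 0.2253, i.e. 22.53%.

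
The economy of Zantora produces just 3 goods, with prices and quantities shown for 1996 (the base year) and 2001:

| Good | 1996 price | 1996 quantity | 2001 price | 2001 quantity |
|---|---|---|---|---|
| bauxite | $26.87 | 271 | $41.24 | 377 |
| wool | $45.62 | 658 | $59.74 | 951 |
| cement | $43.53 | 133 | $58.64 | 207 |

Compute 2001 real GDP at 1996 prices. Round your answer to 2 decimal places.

$62525.32

Real GDP 2001 = Σ (p_1996 × q_2001) = 26.87·377 + 45.62·951 + 43.53·207 = 62525.32.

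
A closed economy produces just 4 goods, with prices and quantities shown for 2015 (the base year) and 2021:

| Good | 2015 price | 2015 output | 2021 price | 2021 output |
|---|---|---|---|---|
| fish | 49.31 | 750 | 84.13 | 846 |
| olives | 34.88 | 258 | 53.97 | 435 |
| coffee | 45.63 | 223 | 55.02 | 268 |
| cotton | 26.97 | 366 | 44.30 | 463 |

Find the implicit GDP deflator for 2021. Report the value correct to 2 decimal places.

Nominal GDP 2021 = 84.13·846 + 53.97·435 + 55.02·268 + 44.30·463 = 129907.19.
Real GDP 2021 (at 2015 prices) = 49.31·846 + 34.88·435 + 45.63·268 + 26.97·463 = 81605.01.
Deflator = Nominal/Real × 100 = 129907.19/81605.01 × 100 = 159.190.

159.19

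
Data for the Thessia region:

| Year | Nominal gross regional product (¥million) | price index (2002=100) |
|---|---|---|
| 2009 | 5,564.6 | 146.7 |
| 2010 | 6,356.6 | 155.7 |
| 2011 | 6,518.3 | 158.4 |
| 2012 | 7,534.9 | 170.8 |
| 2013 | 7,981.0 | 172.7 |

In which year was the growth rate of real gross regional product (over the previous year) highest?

2010

2010: real = 6356.6/1.557 = 4082.59; growth vs 2009 (3793.18) = 7.63%.
2011: real = 6518.3/1.584 = 4115.09; growth vs 2010 (4082.59) = 0.80%.
2012: real = 7534.9/1.708 = 4411.53; growth vs 2011 (4115.09) = 7.20%.
2013: real = 7981.0/1.727 = 4621.31; growth vs 2012 (4411.53) = 4.76%.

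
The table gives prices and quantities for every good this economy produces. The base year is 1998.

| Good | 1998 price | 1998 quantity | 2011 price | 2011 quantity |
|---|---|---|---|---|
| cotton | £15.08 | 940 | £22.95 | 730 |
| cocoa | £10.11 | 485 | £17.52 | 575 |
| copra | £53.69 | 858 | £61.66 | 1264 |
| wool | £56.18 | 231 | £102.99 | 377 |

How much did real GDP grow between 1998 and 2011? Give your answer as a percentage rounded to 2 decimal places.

Real GDP 1998 = Nominal GDP 1998 = 15.08·940 + 10.11·485 + 53.69·858 + 56.18·231 = 78122.15.
Real GDP 2011 (at 1998 prices) = 15.08·730 + 10.11·575 + 53.69·1264 + 56.18·377 = 105865.67.
Real growth = 105865.67/78122.15 − 1 = 0.3551.

35.51%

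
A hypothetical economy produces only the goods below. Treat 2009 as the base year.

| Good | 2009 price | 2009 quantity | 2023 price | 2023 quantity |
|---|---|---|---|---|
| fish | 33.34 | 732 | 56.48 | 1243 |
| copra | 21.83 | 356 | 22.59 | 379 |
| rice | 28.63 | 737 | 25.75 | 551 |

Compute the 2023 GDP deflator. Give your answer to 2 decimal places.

Nominal GDP 2023 = 56.48·1243 + 22.59·379 + 25.75·551 = 92954.50.
Real GDP 2023 (at 2009 prices) = 33.34·1243 + 21.83·379 + 28.63·551 = 65490.32.
Deflator = Nominal/Real × 100 = 92954.50/65490.32 × 100 = 141.936.

141.94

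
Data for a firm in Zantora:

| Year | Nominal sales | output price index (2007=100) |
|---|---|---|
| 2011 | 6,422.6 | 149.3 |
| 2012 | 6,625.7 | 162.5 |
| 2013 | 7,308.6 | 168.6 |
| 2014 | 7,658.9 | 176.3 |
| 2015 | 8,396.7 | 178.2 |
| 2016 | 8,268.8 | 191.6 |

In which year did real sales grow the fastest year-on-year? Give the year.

2012: real = 6625.7/1.625 = 4077.35; growth vs 2011 (4301.81) = -5.22%.
2013: real = 7308.6/1.686 = 4334.88; growth vs 2012 (4077.35) = 6.32%.
2014: real = 7658.9/1.763 = 4344.24; growth vs 2013 (4334.88) = 0.22%.
2015: real = 8396.7/1.782 = 4711.95; growth vs 2014 (4344.24) = 8.46%.
2016: real = 8268.8/1.916 = 4315.66; growth vs 2015 (4711.95) = -8.41%.

2015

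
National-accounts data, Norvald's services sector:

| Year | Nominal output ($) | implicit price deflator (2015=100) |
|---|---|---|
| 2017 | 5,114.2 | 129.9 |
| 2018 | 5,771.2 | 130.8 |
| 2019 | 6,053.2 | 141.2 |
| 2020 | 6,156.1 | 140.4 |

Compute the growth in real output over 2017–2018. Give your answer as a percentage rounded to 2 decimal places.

12.07%

Real output 2017 = 5114.2/1.299 = 3937.03.
Real output 2018 = 5771.2/1.308 = 4412.23.
Change = 4412.23/3937.03 − 1 = 0.1207.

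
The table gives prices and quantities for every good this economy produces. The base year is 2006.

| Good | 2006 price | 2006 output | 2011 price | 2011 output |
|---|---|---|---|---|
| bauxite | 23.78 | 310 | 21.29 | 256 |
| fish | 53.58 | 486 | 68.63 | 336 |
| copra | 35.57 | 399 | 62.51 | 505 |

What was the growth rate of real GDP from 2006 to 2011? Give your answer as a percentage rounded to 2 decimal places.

-11.66%

Real GDP 2006 = Nominal GDP 2006 = 23.78·310 + 53.58·486 + 35.57·399 = 47604.11.
Real GDP 2011 (at 2006 prices) = 23.78·256 + 53.58·336 + 35.57·505 = 42053.41.
Real growth = 42053.41/47604.11 − 1 = -0.1166.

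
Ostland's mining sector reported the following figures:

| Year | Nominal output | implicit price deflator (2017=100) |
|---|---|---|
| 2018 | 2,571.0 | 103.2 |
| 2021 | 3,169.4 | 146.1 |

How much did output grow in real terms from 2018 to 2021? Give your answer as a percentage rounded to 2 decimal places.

-12.92%

Real output 2018 = 2571.0 / 1.032 = 2491.28.
Real output 2021 = 3169.4 / 1.461 = 2169.34.
Real growth = 2169.34 / 2491.28 − 1 = -0.1292.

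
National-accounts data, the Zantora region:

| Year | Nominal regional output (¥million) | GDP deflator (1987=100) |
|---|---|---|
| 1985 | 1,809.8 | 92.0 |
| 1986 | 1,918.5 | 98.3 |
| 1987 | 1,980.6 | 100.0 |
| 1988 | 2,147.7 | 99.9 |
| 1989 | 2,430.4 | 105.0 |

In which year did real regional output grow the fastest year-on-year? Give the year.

1986: real = 1918.5/0.983 = 1951.68; growth vs 1985 (1967.17) = -0.79%.
1987: real = 1980.6/1.000 = 1980.60; growth vs 1986 (1951.68) = 1.48%.
1988: real = 2147.7/0.999 = 2149.85; growth vs 1987 (1980.60) = 8.55%.
1989: real = 2430.4/1.050 = 2314.67; growth vs 1988 (2149.85) = 7.67%.

1988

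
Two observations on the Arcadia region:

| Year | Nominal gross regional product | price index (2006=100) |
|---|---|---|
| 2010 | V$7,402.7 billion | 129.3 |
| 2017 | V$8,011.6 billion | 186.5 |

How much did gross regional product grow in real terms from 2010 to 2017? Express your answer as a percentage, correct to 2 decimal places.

-24.97%

Real gross regional product 2010 = 7402.7 / 1.293 = 5725.21.
Real gross regional product 2017 = 8011.6 / 1.865 = 4295.76.
Real growth = 4295.76 / 5725.21 − 1 = -0.2497.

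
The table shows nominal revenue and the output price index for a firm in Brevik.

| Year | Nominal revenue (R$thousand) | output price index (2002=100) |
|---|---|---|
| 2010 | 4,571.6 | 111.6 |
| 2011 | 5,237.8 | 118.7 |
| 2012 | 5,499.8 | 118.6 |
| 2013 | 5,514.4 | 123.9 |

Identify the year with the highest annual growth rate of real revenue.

2011: real = 5237.8/1.187 = 4412.64; growth vs 2010 (4096.42) = 7.72%.
2012: real = 5499.8/1.186 = 4637.27; growth vs 2011 (4412.64) = 5.09%.
2013: real = 5514.4/1.239 = 4450.69; growth vs 2012 (4637.27) = -4.02%.

2011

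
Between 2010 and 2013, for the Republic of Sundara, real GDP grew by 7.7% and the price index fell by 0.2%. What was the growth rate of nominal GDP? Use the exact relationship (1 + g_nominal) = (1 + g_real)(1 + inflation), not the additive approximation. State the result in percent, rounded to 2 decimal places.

7.48%

(1 + g_nom) = (1 + g_real)(1 + π) = 1.0770 × 0.9980 = 1.07485.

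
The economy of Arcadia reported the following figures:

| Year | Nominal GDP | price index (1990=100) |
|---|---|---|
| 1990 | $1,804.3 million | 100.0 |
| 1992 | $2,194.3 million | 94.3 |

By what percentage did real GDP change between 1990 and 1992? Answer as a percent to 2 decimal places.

28.97%

Real GDP 1990 = 1804.3 / 1.000 = 1804.30.
Real GDP 1992 = 2194.3 / 0.943 = 2326.94.
Real growth = 2326.94 / 1804.30 − 1 = 0.2897.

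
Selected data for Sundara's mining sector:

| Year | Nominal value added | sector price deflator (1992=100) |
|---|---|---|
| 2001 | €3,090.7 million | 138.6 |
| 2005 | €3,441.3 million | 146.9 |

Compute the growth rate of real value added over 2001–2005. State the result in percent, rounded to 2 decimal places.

Deflate each year: 2001 → 3090.7/1.386 = 2229.94; 2005 → 3441.3/1.469 = 2342.61.
So real value added changed by 2342.61/2229.94 − 1 = 0.0505, i.e. 5.05%.

5.05%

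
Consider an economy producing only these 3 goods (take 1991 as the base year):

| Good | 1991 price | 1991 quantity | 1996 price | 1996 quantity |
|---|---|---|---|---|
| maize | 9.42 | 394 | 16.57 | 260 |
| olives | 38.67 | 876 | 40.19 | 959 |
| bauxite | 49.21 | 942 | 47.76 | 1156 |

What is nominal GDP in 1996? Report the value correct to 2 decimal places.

Nominal GDP 1996 = Σ (p_1996 × q_1996) = 16.57·260 + 40.19·959 + 47.76·1156 = 98060.97.

98060.97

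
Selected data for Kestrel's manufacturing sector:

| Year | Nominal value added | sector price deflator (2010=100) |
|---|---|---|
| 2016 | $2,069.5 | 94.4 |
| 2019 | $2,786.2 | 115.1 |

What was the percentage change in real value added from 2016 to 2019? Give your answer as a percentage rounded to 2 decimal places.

10.42%

Real value added 2016 = 2069.5 / 0.944 = 2192.27.
Real value added 2019 = 2786.2 / 1.151 = 2420.68.
Real growth = 2420.68 / 2192.27 − 1 = 0.1042.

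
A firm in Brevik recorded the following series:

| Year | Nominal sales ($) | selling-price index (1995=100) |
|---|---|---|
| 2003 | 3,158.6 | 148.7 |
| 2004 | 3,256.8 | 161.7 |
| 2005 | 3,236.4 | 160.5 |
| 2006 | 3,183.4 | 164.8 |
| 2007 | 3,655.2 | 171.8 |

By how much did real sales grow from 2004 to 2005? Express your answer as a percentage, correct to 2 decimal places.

Real sales 2004 = 3256.8/1.617 = 2014.10.
Real sales 2005 = 3236.4/1.605 = 2016.45.
Change = 2016.45/2014.10 − 1 = 0.0012.

0.12%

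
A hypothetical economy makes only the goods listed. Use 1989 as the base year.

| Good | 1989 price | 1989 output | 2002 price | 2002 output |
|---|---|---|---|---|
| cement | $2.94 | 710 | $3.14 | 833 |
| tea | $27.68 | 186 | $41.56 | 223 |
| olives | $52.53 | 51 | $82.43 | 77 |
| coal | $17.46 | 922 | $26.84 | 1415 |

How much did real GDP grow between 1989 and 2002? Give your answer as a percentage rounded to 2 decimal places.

43.67%

Real GDP 1989 = Nominal GDP 1989 = 2.94·710 + 27.68·186 + 52.53·51 + 17.46·922 = 26013.03.
Real GDP 2002 (at 1989 prices) = 2.94·833 + 27.68·223 + 52.53·77 + 17.46·1415 = 37372.37.
Real growth = 37372.37/26013.03 − 1 = 0.4367.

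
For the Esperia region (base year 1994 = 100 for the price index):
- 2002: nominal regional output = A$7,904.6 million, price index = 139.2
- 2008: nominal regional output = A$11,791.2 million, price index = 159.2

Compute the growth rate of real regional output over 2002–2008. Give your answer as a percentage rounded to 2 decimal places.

30.43%

Deflate each year: 2002 → 7904.6/1.392 = 5678.59; 2008 → 11791.2/1.592 = 7406.53.
So real regional output changed by 7406.53/5678.59 − 1 = 0.3043, i.e. 30.43%.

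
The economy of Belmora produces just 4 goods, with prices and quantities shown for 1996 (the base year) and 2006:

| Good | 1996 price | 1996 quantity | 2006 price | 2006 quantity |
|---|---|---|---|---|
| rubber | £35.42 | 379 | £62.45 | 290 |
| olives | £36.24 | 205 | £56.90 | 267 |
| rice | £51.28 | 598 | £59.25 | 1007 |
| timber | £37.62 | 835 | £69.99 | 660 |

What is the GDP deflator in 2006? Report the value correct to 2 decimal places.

144.33

Nominal GDP 2006 = 62.45·290 + 56.90·267 + 59.25·1007 + 69.99·660 = 139160.95.
Real GDP 2006 (at 1996 prices) = 35.42·290 + 36.24·267 + 51.28·1007 + 37.62·660 = 96416.04.
Deflator = Nominal/Real × 100 = 139160.95/96416.04 × 100 = 144.334.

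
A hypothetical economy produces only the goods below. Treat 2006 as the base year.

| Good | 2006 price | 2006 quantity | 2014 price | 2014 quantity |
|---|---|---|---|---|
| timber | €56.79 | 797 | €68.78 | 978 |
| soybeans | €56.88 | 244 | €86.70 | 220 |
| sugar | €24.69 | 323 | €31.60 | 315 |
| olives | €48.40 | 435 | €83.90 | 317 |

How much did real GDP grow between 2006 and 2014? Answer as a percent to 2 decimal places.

3.41%

Real GDP 2006 = Nominal GDP 2006 = 56.79·797 + 56.88·244 + 24.69·323 + 48.40·435 = 88169.22.
Real GDP 2014 (at 2006 prices) = 56.79·978 + 56.88·220 + 24.69·315 + 48.40·317 = 91174.37.
Real growth = 91174.37/88169.22 − 1 = 0.0341.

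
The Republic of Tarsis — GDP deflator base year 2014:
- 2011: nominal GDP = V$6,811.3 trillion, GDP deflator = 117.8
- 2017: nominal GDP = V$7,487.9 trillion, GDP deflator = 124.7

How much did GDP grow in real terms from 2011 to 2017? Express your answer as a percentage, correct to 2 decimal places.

3.85%

Deflate each year: 2011 → 6811.3/1.178 = 5782.09; 2017 → 7487.9/1.247 = 6004.73.
So real GDP changed by 6004.73/5782.09 − 1 = 0.0385, i.e. 3.85%.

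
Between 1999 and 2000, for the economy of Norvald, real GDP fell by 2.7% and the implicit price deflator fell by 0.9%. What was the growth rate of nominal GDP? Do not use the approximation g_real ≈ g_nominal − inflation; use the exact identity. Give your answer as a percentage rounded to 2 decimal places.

(1 + g_nom) = (1 + g_real)(1 + π) = 0.9730 × 0.9910 = 0.96424.

-3.58%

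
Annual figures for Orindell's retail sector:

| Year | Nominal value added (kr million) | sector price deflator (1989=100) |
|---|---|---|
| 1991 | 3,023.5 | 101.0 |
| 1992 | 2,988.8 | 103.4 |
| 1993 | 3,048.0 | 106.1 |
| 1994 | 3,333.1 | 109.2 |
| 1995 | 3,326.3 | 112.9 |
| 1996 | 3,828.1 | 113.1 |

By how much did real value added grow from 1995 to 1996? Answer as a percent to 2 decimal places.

14.88%

Real value added 1995 = 3326.3/1.129 = 2946.24.
Real value added 1996 = 3828.1/1.131 = 3384.70.
Change = 3384.70/2946.24 − 1 = 0.1488.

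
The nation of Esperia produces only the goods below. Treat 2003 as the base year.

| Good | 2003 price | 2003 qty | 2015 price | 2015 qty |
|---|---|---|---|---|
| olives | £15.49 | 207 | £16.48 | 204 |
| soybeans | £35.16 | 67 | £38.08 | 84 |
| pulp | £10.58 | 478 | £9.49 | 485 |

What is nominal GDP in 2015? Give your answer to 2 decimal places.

Nominal GDP 2015 = Σ (p_2015 × q_2015) = 16.48·204 + 38.08·84 + 9.49·485 = 11163.29.

£11163.29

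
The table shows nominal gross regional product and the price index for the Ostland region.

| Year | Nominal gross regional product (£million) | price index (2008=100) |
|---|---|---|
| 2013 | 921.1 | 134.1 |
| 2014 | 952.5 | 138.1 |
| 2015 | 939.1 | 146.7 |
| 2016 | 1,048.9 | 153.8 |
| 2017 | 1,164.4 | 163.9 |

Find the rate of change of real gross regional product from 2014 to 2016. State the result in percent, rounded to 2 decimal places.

-1.12%

Real gross regional product 2014 = 952.5/1.381 = 689.72.
Real gross regional product 2016 = 1048.9/1.538 = 681.99.
Change = 681.99/689.72 − 1 = -0.0112.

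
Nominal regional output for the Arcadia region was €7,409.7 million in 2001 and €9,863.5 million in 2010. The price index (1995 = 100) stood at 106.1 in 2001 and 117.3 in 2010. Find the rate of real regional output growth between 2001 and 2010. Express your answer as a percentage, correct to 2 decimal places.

20.41%

Deflate each year: 2001 → 7409.7/1.061 = 6983.69; 2010 → 9863.5/1.173 = 8408.78.
So real regional output changed by 8408.78/6983.69 − 1 = 0.2041, i.e. 20.41%.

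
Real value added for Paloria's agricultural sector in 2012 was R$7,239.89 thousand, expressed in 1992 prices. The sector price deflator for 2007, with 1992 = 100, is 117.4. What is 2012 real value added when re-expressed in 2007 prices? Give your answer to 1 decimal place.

Real value added in 2007 prices = Real value added in 1992 prices × (P_2007/P_1992) = 7239.89 × 1.174 = 8499.63.

R$8,499.6 thousand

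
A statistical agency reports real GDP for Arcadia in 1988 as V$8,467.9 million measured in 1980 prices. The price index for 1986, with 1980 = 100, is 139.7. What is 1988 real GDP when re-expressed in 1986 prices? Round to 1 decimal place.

V$11,829.7 million

Real GDP in 1986 prices = Real GDP in 1980 prices × (P_1986/P_1980) = 8467.9 × 1.397 = 11829.66.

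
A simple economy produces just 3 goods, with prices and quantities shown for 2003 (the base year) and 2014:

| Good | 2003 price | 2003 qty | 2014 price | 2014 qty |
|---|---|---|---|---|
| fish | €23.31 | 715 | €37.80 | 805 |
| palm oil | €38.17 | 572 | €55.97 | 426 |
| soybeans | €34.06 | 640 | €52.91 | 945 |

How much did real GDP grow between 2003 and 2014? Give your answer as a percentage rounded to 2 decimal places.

Real GDP 2003 = Nominal GDP 2003 = 23.31·715 + 38.17·572 + 34.06·640 = 60298.29.
Real GDP 2014 (at 2003 prices) = 23.31·805 + 38.17·426 + 34.06·945 = 67211.67.
Real growth = 67211.67/60298.29 − 1 = 0.1147.

11.47%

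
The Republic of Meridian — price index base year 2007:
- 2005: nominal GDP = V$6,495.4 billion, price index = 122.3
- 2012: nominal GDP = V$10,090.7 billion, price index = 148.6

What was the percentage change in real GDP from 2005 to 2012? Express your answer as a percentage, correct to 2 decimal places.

Deflate each year: 2005 → 6495.4/1.223 = 5311.04; 2012 → 10090.7/1.486 = 6790.51.
So real GDP changed by 6790.51/5311.04 − 1 = 0.2786, i.e. 27.86%.

27.86%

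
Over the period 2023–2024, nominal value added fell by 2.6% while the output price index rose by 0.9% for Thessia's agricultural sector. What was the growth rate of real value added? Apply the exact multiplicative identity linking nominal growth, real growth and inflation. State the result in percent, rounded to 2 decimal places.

-3.47%

(1 + g_nom) = (1 + g_real)(1 + π), so g_real = 0.9740 / 1.0090 − 1 = -0.03469.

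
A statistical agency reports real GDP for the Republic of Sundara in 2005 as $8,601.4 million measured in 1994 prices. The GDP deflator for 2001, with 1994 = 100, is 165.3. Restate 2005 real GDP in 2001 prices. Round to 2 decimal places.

$14,218.11 million

Real GDP in 2001 prices = Real GDP in 1994 prices × (P_2001/P_1994) = 8601.4 × 1.653 = 14218.11.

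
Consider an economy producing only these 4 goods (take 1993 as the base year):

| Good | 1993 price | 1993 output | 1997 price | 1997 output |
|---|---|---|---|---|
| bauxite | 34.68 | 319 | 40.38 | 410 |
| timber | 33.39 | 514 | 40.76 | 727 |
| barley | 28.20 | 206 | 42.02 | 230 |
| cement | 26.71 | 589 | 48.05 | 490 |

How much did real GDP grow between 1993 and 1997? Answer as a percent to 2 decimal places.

Real GDP 1993 = Nominal GDP 1993 = 34.68·319 + 33.39·514 + 28.20·206 + 26.71·589 = 49766.77.
Real GDP 1997 (at 1993 prices) = 34.68·410 + 33.39·727 + 28.20·230 + 26.71·490 = 58067.23.
Real growth = 58067.23/49766.77 − 1 = 0.1668.

16.68%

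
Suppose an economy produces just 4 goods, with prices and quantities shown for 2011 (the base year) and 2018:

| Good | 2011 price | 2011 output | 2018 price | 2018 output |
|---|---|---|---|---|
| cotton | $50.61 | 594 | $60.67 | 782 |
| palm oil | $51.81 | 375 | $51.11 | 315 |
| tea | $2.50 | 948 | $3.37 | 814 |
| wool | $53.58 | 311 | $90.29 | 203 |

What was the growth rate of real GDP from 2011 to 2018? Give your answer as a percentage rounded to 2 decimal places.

Real GDP 2011 = Nominal GDP 2011 = 50.61·594 + 51.81·375 + 2.50·948 + 53.58·311 = 68524.47.
Real GDP 2018 (at 2011 prices) = 50.61·782 + 51.81·315 + 2.50·814 + 53.58·203 = 68808.91.
Real growth = 68808.91/68524.47 − 1 = 0.0042.

0.42%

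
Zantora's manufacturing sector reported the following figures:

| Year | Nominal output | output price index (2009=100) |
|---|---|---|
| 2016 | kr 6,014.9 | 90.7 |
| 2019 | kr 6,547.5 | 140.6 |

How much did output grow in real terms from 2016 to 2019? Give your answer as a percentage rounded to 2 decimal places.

-29.78%

Real output 2016 = 6014.9 / 0.907 = 6631.64.
Real output 2019 = 6547.5 / 1.406 = 4656.83.
Real growth = 4656.83 / 6631.64 − 1 = -0.2978.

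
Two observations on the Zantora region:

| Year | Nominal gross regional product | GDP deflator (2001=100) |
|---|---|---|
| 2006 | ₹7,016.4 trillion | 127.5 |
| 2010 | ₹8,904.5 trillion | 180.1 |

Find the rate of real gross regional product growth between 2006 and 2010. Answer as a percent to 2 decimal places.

-10.16%

Real gross regional product 2006 = 7016.4 / 1.275 = 5503.06.
Real gross regional product 2010 = 8904.5 / 1.801 = 4944.20.
Real growth = 4944.20 / 5503.06 − 1 = -0.1016.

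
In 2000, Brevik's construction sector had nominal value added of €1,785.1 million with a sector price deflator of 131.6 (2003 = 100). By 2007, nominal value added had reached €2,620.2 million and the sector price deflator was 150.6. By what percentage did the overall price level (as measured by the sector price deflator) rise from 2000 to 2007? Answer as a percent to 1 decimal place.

Price-level change = 150.6 / 131.6 − 1 = 0.1444.

14.4%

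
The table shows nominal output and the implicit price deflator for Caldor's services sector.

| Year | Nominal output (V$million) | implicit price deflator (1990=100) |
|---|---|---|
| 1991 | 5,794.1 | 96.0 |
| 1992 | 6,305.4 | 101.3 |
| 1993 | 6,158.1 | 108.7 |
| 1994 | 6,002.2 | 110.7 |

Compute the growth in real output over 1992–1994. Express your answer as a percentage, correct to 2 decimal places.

Real output 1992 = 6305.4/1.013 = 6224.48.
Real output 1994 = 6002.2/1.107 = 5422.04.
Change = 5422.04/6224.48 − 1 = -0.1289.

-12.89%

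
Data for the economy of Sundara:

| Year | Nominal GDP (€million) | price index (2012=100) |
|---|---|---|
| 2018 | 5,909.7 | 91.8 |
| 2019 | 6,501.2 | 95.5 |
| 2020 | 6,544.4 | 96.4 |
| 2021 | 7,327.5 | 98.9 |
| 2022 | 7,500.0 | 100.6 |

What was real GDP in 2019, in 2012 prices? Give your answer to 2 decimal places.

Real GDP 2019 = 6501.2 / 0.955 = 6807.54.

€6,807.54 million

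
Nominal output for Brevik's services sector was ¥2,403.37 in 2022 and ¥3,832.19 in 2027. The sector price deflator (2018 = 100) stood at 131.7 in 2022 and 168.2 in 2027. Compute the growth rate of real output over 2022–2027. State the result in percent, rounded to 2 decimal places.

Deflate each year: 2022 → 2403.37/1.317 = 1824.88; 2027 → 3832.19/1.682 = 2278.35.
So real output changed by 2278.35/1824.88 − 1 = 0.2485, i.e. 24.85%.

24.85%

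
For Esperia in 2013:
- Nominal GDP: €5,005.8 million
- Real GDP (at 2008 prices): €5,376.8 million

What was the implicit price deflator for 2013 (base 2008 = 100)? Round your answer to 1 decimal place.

implicit price deflator = (Nominal / Real) × 100 = 5005.8 / 5376.8 × 100 = 93.10.

93.1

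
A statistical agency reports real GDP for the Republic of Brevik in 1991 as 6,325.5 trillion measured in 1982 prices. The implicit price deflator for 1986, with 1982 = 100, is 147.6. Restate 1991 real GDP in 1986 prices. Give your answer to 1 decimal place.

Real GDP in 1986 prices = Real GDP in 1982 prices × (P_1986/P_1982) = 6325.5 × 1.476 = 9336.44.

9,336.4 trillion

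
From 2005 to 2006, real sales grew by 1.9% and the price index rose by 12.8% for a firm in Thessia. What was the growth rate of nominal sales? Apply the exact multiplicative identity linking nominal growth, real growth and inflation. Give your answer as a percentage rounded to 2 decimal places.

(1 + g_nom) = (1 + g_real)(1 + π) = 1.0190 × 1.1280 = 1.14943.

14.94%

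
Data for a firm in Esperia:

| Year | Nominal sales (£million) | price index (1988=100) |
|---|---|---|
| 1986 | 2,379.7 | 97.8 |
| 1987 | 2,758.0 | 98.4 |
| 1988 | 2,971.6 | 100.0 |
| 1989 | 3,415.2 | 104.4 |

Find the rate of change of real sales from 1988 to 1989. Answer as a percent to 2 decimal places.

10.08%

Real sales 1988 = 2971.6/1.000 = 2971.60.
Real sales 1989 = 3415.2/1.044 = 3271.26.
Change = 3271.26/2971.60 − 1 = 0.1008.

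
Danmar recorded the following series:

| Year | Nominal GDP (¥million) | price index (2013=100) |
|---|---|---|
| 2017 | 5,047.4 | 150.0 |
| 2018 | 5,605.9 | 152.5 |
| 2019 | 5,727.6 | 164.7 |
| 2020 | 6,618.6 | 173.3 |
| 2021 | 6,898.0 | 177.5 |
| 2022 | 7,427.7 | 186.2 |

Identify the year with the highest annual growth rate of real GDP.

2018: real = 5605.9/1.525 = 3676.00; growth vs 2017 (3364.93) = 9.24%.
2019: real = 5727.6/1.647 = 3477.60; growth vs 2018 (3676.00) = -5.40%.
2020: real = 6618.6/1.733 = 3819.16; growth vs 2019 (3477.60) = 9.82%.
2021: real = 6898.0/1.775 = 3886.20; growth vs 2020 (3819.16) = 1.76%.
2022: real = 7427.7/1.862 = 3989.10; growth vs 2021 (3886.20) = 2.65%.

2020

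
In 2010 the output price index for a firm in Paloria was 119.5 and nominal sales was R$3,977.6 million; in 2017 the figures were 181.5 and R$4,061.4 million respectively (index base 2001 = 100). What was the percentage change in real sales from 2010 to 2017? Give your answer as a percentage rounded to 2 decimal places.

Deflate each year: 2010 → 3977.6/1.195 = 3328.54; 2017 → 4061.4/1.815 = 2237.69.
So real sales changed by 2237.69/3328.54 − 1 = -0.3277, i.e. -32.77%.

-32.77%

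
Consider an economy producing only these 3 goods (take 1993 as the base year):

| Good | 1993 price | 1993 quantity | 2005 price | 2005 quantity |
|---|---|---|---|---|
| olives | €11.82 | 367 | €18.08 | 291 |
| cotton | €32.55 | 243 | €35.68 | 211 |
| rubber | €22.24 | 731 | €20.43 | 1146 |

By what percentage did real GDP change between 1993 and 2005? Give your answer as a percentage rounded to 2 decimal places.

25.57%

Real GDP 1993 = Nominal GDP 1993 = 11.82·367 + 32.55·243 + 22.24·731 = 28505.03.
Real GDP 2005 (at 1993 prices) = 11.82·291 + 32.55·211 + 22.24·1146 = 35794.71.
Real growth = 35794.71/28505.03 − 1 = 0.2557.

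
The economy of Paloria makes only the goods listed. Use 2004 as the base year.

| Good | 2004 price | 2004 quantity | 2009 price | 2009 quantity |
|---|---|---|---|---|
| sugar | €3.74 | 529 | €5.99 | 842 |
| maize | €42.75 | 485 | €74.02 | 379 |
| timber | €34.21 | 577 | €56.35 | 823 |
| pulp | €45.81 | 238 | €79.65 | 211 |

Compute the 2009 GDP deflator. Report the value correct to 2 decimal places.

Nominal GDP 2009 = 5.99·842 + 74.02·379 + 56.35·823 + 79.65·211 = 96279.36.
Real GDP 2009 (at 2004 prices) = 3.74·842 + 42.75·379 + 34.21·823 + 45.81·211 = 57172.07.
Deflator = Nominal/Real × 100 = 96279.36/57172.07 × 100 = 168.403.

168.40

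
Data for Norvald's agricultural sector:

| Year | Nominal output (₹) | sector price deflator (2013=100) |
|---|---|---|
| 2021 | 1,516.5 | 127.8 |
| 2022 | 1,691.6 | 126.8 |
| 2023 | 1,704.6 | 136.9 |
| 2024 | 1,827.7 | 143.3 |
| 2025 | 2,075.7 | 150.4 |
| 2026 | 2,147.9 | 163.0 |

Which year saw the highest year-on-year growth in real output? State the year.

2022: real = 1691.6/1.268 = 1334.07; growth vs 2021 (1186.62) = 12.43%.
2023: real = 1704.6/1.369 = 1245.14; growth vs 2022 (1334.07) = -6.67%.
2024: real = 1827.7/1.433 = 1275.44; growth vs 2023 (1245.14) = 2.43%.
2025: real = 2075.7/1.504 = 1380.12; growth vs 2024 (1275.44) = 8.21%.
2026: real = 2147.9/1.630 = 1317.73; growth vs 2025 (1380.12) = -4.52%.

2022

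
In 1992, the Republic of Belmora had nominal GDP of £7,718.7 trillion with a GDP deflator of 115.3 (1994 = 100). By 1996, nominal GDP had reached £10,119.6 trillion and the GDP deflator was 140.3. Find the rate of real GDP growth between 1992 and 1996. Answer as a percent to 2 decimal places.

7.74%

Real GDP 1992 = 7718.7 / 1.153 = 6694.45.
Real GDP 1996 = 10119.6 / 1.403 = 7212.83.
Real growth = 7212.83 / 6694.45 − 1 = 0.0774.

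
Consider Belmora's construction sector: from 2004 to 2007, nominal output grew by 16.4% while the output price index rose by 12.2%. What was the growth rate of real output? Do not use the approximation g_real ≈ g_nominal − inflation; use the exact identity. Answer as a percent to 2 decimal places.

(1 + g_nom) = (1 + g_real)(1 + π), so g_real = 1.1640 / 1.1220 − 1 = 0.03743.

3.74%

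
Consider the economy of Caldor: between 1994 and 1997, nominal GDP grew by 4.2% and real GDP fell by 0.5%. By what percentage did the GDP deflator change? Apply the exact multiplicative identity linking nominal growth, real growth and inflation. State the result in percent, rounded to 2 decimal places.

(1 + g_nom) = (1 + g_real)(1 + π), so π = 1.0420 / 0.9950 − 1 = 0.04724.

4.72%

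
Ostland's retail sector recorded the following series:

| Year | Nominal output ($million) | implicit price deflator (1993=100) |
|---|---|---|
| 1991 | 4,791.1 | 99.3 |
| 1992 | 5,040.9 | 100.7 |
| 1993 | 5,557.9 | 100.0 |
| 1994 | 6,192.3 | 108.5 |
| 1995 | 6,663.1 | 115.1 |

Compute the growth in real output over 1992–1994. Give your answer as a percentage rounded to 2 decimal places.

Real output 1992 = 5040.9/1.007 = 5005.86.
Real output 1994 = 6192.3/1.085 = 5707.19.
Change = 5707.19/5005.86 − 1 = 0.1401.

14.01%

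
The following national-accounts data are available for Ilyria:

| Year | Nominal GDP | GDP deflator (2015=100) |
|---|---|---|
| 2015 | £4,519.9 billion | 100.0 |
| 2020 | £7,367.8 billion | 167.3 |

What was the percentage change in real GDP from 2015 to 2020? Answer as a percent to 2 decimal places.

-2.57%

Real GDP 2015 = 4519.9 / 1.000 = 4519.90.
Real GDP 2020 = 7367.8 / 1.673 = 4403.95.
Real growth = 4403.95 / 4519.90 − 1 = -0.0257.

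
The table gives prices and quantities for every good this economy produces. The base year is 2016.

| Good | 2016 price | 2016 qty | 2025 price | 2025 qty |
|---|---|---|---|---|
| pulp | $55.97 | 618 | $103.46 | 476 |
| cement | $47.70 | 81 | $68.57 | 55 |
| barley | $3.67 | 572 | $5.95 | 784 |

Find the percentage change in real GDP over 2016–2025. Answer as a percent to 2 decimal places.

-20.74%

Real GDP 2016 = Nominal GDP 2016 = 55.97·618 + 47.70·81 + 3.67·572 = 40552.40.
Real GDP 2025 (at 2016 prices) = 55.97·476 + 47.70·55 + 3.67·784 = 32142.50.
Real growth = 32142.50/40552.40 − 1 = -0.2074.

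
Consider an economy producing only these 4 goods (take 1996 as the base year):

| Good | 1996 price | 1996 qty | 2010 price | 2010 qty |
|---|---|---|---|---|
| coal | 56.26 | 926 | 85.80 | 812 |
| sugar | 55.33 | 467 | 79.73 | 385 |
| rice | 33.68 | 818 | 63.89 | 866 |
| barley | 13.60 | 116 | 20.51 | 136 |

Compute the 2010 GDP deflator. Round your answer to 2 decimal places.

161.72

Nominal GDP 2010 = 85.80·812 + 79.73·385 + 63.89·866 + 20.51·136 = 158483.75.
Real GDP 2010 (at 1996 prices) = 56.26·812 + 55.33·385 + 33.68·866 + 13.60·136 = 98001.65.
Deflator = Nominal/Real × 100 = 158483.75/98001.65 × 100 = 161.715.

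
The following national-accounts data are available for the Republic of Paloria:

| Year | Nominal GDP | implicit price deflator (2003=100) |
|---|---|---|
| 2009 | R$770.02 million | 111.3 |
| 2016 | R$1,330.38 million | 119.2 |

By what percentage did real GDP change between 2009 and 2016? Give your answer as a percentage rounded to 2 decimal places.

61.32%

Real GDP 2009 = 770.02 / 1.113 = 691.84.
Real GDP 2016 = 1330.38 / 1.192 = 1116.09.
Real growth = 1116.09 / 691.84 − 1 = 0.6132.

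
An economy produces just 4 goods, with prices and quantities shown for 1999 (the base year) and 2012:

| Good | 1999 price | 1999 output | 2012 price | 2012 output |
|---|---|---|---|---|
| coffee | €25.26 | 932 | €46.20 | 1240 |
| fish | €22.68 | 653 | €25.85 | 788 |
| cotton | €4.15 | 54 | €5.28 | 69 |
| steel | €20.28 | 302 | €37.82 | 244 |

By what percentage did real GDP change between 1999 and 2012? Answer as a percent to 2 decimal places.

21.76%

Real GDP 1999 = Nominal GDP 1999 = 25.26·932 + 22.68·653 + 4.15·54 + 20.28·302 = 44701.02.
Real GDP 2012 (at 1999 prices) = 25.26·1240 + 22.68·788 + 4.15·69 + 20.28·244 = 54428.91.
Real growth = 54428.91/44701.02 − 1 = 0.2176.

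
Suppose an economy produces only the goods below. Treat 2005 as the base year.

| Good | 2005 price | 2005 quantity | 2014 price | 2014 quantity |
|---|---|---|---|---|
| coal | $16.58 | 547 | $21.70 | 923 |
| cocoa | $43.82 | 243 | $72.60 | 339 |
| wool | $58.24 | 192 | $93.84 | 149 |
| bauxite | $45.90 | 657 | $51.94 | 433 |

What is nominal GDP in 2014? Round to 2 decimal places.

$81112.68

Nominal GDP 2014 = Σ (p_2014 × q_2014) = 21.70·923 + 72.60·339 + 93.84·149 + 51.94·433 = 81112.68.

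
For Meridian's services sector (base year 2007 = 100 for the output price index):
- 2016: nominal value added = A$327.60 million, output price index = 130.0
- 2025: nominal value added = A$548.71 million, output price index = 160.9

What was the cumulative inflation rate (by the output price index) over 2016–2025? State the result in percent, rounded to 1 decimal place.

23.8%

Price-level change = 160.9 / 130.0 − 1 = 0.2377.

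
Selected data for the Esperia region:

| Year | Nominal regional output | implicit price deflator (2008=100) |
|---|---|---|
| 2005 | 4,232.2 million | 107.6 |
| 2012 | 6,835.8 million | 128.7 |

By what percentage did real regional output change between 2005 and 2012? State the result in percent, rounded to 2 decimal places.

35.04%

Deflate each year: 2005 → 4232.2/1.076 = 3933.27; 2012 → 6835.8/1.287 = 5311.42.
So real regional output changed by 5311.42/3933.27 − 1 = 0.3504, i.e. 35.04%.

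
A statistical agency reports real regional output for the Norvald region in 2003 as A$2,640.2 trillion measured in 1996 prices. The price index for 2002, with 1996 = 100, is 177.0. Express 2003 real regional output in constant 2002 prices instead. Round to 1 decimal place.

A$4,673.2 trillion

Real regional output in 2002 prices = Real regional output in 1996 prices × (P_2002/P_1996) = 2640.2 × 1.770 = 4673.15.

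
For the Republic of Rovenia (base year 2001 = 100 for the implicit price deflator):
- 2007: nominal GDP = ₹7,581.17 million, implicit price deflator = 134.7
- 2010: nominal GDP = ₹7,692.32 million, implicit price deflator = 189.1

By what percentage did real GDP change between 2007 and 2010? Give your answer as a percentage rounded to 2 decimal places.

Real GDP 2007 = 7581.17 / 1.347 = 5628.19.
Real GDP 2010 = 7692.32 / 1.891 = 4067.86.
Real growth = 4067.86 / 5628.19 − 1 = -0.2772.

-27.72%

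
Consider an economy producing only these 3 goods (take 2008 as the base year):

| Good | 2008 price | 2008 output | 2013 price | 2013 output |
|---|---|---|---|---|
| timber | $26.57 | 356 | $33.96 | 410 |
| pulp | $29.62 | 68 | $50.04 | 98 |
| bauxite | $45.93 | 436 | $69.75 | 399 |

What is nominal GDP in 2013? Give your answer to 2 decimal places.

Nominal GDP 2013 = Σ (p_2013 × q_2013) = 33.96·410 + 50.04·98 + 69.75·399 = 46657.77.

$46657.77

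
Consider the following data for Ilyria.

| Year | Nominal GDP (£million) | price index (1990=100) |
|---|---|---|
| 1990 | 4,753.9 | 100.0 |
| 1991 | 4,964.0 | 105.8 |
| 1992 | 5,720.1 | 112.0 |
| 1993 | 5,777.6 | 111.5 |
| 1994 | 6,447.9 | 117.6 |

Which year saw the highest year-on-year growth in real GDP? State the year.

1991: real = 4964.0/1.058 = 4691.87; growth vs 1990 (4753.90) = -1.30%.
1992: real = 5720.1/1.120 = 5107.23; growth vs 1991 (4691.87) = 8.85%.
1993: real = 5777.6/1.115 = 5181.70; growth vs 1992 (5107.23) = 1.46%.
1994: real = 6447.9/1.176 = 5482.91; growth vs 1993 (5181.70) = 5.81%.

1992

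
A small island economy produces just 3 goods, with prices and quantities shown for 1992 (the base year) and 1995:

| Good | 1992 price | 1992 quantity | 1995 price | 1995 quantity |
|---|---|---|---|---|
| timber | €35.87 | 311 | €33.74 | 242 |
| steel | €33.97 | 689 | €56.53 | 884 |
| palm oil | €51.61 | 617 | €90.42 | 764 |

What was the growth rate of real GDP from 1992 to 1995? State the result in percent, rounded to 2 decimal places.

Real GDP 1992 = Nominal GDP 1992 = 35.87·311 + 33.97·689 + 51.61·617 = 66404.27.
Real GDP 1995 (at 1992 prices) = 35.87·242 + 33.97·884 + 51.61·764 = 78140.06.
Real growth = 78140.06/66404.27 − 1 = 0.1767.

17.67%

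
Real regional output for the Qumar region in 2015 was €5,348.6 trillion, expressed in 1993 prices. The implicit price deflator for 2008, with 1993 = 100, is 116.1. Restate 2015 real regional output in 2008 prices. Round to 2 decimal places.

€6,209.72 trillion

Real regional output in 2008 prices = Real regional output in 1993 prices × (P_2008/P_1993) = 5348.6 × 1.161 = 6209.72.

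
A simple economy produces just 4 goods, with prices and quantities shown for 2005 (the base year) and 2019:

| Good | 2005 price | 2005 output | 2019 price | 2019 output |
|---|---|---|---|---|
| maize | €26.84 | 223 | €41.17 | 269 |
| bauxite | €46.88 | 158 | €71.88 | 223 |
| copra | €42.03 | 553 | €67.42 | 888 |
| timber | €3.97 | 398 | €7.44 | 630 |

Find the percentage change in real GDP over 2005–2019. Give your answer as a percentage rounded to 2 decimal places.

Real GDP 2005 = Nominal GDP 2005 = 26.84·223 + 46.88·158 + 42.03·553 + 3.97·398 = 38215.01.
Real GDP 2019 (at 2005 prices) = 26.84·269 + 46.88·223 + 42.03·888 + 3.97·630 = 57497.94.
Real growth = 57497.94/38215.01 − 1 = 0.5046.

50.46%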